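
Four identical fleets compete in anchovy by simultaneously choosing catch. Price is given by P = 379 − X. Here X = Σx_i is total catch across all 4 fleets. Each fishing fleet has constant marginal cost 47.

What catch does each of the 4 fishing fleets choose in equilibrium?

A representative fishing fleet's profit is π_i = x_i(379 − X) − 47x_i, with X = x_i + Σ_{j≠i} x_j.
First-order condition: 332 − 2x_i − Σ_{j≠i} x_j = 0.
With identical fishing fleets, set every x_j = x: then 332 − 2x − 3x = 0, i.e. x = 332/5 = 66.4.

66.4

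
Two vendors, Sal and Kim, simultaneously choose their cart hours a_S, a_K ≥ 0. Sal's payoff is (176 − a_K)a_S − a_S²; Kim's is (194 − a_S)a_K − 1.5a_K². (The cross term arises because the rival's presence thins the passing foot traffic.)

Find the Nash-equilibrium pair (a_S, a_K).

66.8, 42.4

Expanding Sal's payoff: 176a_S − a_Ka_S − a_S².
∂π/∂a_S = 176 − a_K − 2a_S = 0, so a_S = 88 − 0.5a_K.
Likewise for Kim: a_K = 194/3 − (1/3)a_S.
Solving the two reaction functions simultaneously: (1 − (−0.5)(−1/3))a_S = 88 − 0.5·(194/3), so (5/6)a_S = 167/3 and a_S = 66.8.
Then a_K = 194/3 − (1/3)·66.8 = 42.4.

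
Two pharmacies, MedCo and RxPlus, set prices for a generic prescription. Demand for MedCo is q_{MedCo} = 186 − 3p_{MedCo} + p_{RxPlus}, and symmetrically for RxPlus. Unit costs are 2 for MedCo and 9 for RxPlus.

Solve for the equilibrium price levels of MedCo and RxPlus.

39, 42

MedCo's profit: π = (p_{MedCo} − 2)(186 − 3p_{MedCo} + p_{RxPlus}).
∂π/∂p_{MedCo} = 192 − 6p_{MedCo} + p_{RxPlus} = 0 ⇒ p_{MedCo} = 32 + (1/6)p_{RxPlus}.
Similarly p_{RxPlus} = 35.5 + (1/6)p_{MedCo}.
Plugging p_{RxPlus} into MedCo's best response: p_{MedCo} = 32 + (1/6)(35.5 + (1/6)p_{MedCo}) ⇒ (35/36)p_{MedCo} = 455/12, so p_{MedCo} = 39.
Then p_{RxPlus} = 35.5 + (1/6)·39 = 42.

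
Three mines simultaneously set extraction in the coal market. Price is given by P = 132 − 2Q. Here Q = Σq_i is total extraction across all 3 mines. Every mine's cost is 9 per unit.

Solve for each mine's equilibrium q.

15.375

A representative mine's profit is π_i = q_i(132 − 2Q) − 9q_i, with Q = q_i + Σ_{j≠i} q_j.
First-order condition: 123 − 4q_i − 2Σ_{j≠i} q_j = 0.
In a symmetric equilibrium every mine chooses the same q, so Σ_{j≠i} q_j = 2q. The condition becomes 123 − 8q = 0, giving q = 123/8 = 15.375.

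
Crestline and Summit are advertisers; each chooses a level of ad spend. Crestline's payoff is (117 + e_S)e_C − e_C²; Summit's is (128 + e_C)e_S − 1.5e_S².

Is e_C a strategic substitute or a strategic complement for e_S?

strategic complements

Expanding Crestline's payoff: 117e_C + e_Se_C − e_C².
∂π/∂e_C = 117 + e_S − 2e_C = 0, so e_C = 58.5 + 0.5e_S.
The best-response slope de_C/de_S = 0.5 > 0: the reaction function is upward-sloping, so the choices are strategic complements.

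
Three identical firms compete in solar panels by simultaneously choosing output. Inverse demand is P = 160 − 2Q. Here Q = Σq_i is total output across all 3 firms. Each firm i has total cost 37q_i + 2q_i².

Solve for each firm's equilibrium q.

A representative firm's profit is π_i = q_i(160 − 2Q) − 37q_i − 2q_i², with Q = q_i + Σ_{j≠i} q_j.
First-order condition: 123 − 8q_i − 2Σ_{j≠i} q_j = 0.
With identical firms, set every q_j = q: then 123 − 8q − 4q = 0, i.e. q = 123/12 = 10.25.

10.25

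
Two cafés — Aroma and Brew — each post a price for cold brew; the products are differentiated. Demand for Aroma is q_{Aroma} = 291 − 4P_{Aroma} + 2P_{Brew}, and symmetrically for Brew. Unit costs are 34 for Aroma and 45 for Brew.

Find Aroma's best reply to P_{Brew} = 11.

56.125

Aroma's profit: π = (P_{Aroma} − 34)(291 − 4P_{Aroma} + 2P_{Brew}).
∂π/∂P_{Aroma} = 427 − 8P_{Aroma} + 2P_{Brew} = 0 ⇒ P_{Aroma} = 53.375 + 0.25P_{Brew}.
At P_{Brew} = 11: P_{Aroma} = 53.375 + 0.25·11 = 56.125.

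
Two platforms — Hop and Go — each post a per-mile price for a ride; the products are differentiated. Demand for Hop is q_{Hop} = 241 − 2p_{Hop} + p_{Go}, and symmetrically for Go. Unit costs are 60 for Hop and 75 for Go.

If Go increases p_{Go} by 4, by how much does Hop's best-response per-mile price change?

Hop's profit: π = (p_{Hop} − 60)(241 − 2p_{Hop} + p_{Go}).
∂π/∂p_{Hop} = 361 − 4p_{Hop} + p_{Go} = 0 ⇒ p_{Hop} = 90.25 + 0.25p_{Go}.
The reaction-function slope is 0.25, so a 4-unit rise in p_{Go} moves p_{Hop} by 0.25 × 4 = 1. Hop's best response rises — the actions are strategic complements.

1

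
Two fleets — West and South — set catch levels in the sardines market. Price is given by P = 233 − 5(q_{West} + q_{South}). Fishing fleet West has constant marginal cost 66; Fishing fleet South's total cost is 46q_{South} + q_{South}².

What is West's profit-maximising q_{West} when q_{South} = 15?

9.2

Fishing fleet West's profit: π = q_{West}(233 − 5(q_{West} + q_{South})) − 66q_{West}.
∂π/∂q_{West} = 167 − 10q_{West} − 5q_{South} = 0, so q_{West} = 16.7 − 0.5q_{South}.
At q_{South} = 15: q_{West} = 16.7 − 0.5·15 = 9.2.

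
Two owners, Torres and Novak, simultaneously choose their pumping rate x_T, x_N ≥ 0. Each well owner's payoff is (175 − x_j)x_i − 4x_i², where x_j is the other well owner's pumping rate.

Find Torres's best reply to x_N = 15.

Torres's payoff is (175 − x_N)x_T − 4x_T².
∂π/∂x_T = 175 − x_N − 8x_T = 0, so x_T = 21.875 − 0.125x_N.
At x_N = 15: x_T = 21.875 − 0.125·15 = 20.

20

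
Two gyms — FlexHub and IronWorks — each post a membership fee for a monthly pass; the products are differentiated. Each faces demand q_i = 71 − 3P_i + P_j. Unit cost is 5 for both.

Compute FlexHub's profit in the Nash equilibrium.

FlexHub's profit: π = (P_{FlexHub} − 5)(71 − 3P_{FlexHub} + P_{IronWorks}).
∂π/∂P_{FlexHub} = 86 − 6P_{FlexHub} + P_{IronWorks} = 0 ⇒ P_{FlexHub} = 43/3 + (1/6)P_{IronWorks}.
The game is symmetric, so in equilibrium P_{IronWorks} = P_{FlexHub}: the reaction function gives (5/6)P_{FlexHub} = 43/3, hence P_{FlexHub} = 17.2.
q_{FlexHub} = 71 − 3·17.2 + 17.2 = 36.6.
Profit = (17.2 − 5)·36.6 = 446.52.

446.52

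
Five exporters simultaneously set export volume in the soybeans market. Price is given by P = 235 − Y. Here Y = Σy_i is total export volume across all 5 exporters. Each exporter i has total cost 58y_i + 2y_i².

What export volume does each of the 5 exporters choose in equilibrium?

17.7

A representative exporter's profit is π_i = y_i(235 − Y) − 58y_i − 2y_i², with Y = y_i + Σ_{j≠i} y_j.
First-order condition: 177 − 6y_i − Σ_{j≠i} y_j = 0.
In a symmetric equilibrium every exporter chooses the same y, so Σ_{j≠i} y_j = 4y. The condition becomes 177 − 10y = 0, giving y = 177/10 = 17.7.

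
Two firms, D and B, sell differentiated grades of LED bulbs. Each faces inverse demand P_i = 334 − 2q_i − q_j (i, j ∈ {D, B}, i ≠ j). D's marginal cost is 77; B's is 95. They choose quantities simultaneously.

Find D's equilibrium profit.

5533.52

Firm D's profit: π = q_D(334 − 2q_D − q_B) − 77q_D.
∂π/∂q_D = 257 − 4q_D − q_B = 0 ⇒ q_D = 64.25 − 0.25q_B.
Similarly q_B = 59.75 − 0.25q_D.
Solving the two reaction functions simultaneously: (1 − (−0.25)(−0.25))q_D = 64.25 − 0.25·59.75, so 0.9375q_D = 49.3125 and q_D = 52.6.
Then q_B = 59.75 − 0.25·52.6 = 46.6.
P_D = 334 − 2·52.6 − 46.6 = 182.2.
Profit = (182.2 − 77)·52.6 = 5533.52.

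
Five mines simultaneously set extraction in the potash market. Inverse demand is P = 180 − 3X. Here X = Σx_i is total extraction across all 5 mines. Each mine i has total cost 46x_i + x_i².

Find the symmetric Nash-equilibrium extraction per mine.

6.7

A representative mine's profit is π_i = x_i(180 − 3X) − 46x_i − x_i², with X = x_i + Σ_{j≠i} x_j.
First-order condition: 134 − 8x_i − 3Σ_{j≠i} x_j = 0.
Imposing symmetry (x_j = x for all j) turns Σ_{j≠i} x_j into 4x, so 134 = 20x and x = 6.7.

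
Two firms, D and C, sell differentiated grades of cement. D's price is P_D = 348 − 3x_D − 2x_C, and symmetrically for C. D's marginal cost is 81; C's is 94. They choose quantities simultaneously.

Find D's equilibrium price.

Firm D's profit: π = x_D(348 − 3x_D − 2x_C) − 81x_D.
∂π/∂x_D = 267 − 6x_D − 2x_C = 0 ⇒ x_D = 44.5 − (1/3)x_C.
Similarly x_C = 127/3 − (1/3)x_D.
Solving the two reaction functions simultaneously: (1 − (−1/3)(−1/3))x_D = 44.5 − (1/3)·(127/3), so (8/9)x_D = 547/18 and x_D = 34.1875.
Then x_C = 127/3 − (1/3)·34.1875 = 30.9375.
P_D = 348 − 3·34.1875 − 2·30.9375 = 183.5625.

183.5625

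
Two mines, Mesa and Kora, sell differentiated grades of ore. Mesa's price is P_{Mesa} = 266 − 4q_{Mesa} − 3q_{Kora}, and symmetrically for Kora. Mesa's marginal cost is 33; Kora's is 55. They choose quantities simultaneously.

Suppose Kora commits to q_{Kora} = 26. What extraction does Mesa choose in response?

Mine Mesa's profit: π = q_{Mesa}(266 − 4q_{Mesa} − 3q_{Kora}) − 33q_{Mesa}.
∂π/∂q_{Mesa} = 233 − 8q_{Mesa} − 3q_{Kora} = 0 ⇒ q_{Mesa} = 29.125 − 0.375q_{Kora}.
At q_{Kora} = 26: q_{Mesa} = 29.125 − 0.375·26 = 19.375.

19.375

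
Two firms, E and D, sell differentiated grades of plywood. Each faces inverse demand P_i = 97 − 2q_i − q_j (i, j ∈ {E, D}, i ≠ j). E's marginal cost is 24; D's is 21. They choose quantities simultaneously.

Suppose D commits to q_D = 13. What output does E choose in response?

Firm E's profit: π = q_E(97 − 2q_E − q_D) − 24q_E.
∂π/∂q_E = 73 − 4q_E − q_D = 0 ⇒ q_E = 18.25 − 0.25q_D.
At q_D = 13: q_E = 18.25 − 0.25·13 = 15.

15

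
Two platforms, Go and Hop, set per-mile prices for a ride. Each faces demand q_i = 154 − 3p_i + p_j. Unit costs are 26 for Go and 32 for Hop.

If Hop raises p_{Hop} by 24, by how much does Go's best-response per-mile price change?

4

Go's profit: π = (p_{Go} − 26)(154 − 3p_{Go} + p_{Hop}).
∂π/∂p_{Go} = 232 − 6p_{Go} + p_{Hop} = 0 ⇒ p_{Go} = 116/3 + (1/6)p_{Hop}.
The reaction-function slope is 1/6, so a 24-unit rise in p_{Hop} moves p_{Go} by 1/6 × 24 = 4. Go's best response rises — the actions are strategic complements.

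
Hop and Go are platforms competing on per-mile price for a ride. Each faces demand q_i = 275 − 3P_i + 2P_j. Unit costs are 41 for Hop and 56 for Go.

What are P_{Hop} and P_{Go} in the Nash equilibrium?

102.3125, 107.9375

Hop's profit: π = (P_{Hop} − 41)(275 − 3P_{Hop} + 2P_{Go}).
∂π/∂P_{Hop} = 398 − 6P_{Hop} + 2P_{Go} = 0 ⇒ P_{Hop} = 199/3 + (1/3)P_{Go}.
Similarly P_{Go} = 443/6 + (1/3)P_{Hop}.
Substituting the second reaction function into the first: P_{Hop} = 199/3 + (1/3)(443/6 + (1/3)P_{Hop}), which gives (8/9)P_{Hop} = 1637/18 ⇒ P_{Hop} = 102.3125.
Then P_{Go} = 443/6 + (1/3)·102.3125 = 107.9375.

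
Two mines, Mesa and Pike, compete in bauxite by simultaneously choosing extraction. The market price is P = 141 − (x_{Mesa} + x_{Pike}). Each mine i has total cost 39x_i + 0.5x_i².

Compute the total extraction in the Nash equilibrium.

51

Mine Mesa's profit: π = x_{Mesa}(141 − (x_{Mesa} + x_{Pike})) − 39x_{Mesa} − 0.5x_{Mesa}².
∂π/∂x_{Mesa} = 102 − 3x_{Mesa} − x_{Pike} = 0, so x_{Mesa} = 34 − (1/3)x_{Pike}.
Setting x_{Mesa} = x_{Pike} in the reaction function: x_{Mesa} = 34 − (1/3)x_{Mesa}, so x_{Mesa} = 34 / (4/3) = 25.5.
Total extraction: 25.5 + 25.5 = 51.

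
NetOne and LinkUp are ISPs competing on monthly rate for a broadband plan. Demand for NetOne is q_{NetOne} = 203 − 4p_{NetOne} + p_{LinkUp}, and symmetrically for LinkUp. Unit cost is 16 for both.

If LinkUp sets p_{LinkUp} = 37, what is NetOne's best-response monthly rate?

NetOne's profit: π = (p_{NetOne} − 16)(203 − 4p_{NetOne} + p_{LinkUp}).
∂π/∂p_{NetOne} = 267 − 8p_{NetOne} + p_{LinkUp} = 0 ⇒ p_{NetOne} = 33.375 + 0.125p_{LinkUp}.
At p_{LinkUp} = 37: p_{NetOne} = 33.375 + 0.125·37 = 38.

38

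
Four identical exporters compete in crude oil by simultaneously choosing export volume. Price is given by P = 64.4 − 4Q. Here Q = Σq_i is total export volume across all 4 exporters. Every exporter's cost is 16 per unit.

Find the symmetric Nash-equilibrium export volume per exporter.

A representative exporter's profit is π_i = q_i(64.4 − 4Q) − 16q_i, with Q = q_i + Σ_{j≠i} q_j.
First-order condition: 48.4 − 8q_i − 4Σ_{j≠i} q_j = 0.
With identical exporters, set every q_j = q: then 48.4 − 8q − 12q = 0, i.e. q = 48.4/20 = 2.42.

2.42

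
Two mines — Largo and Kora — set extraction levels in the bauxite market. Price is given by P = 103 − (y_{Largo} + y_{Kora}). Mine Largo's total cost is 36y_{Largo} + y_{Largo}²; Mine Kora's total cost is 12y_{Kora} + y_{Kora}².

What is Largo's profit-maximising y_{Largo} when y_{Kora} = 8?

Mine Largo's profit: π = y_{Largo}(103 − (y_{Largo} + y_{Kora})) − 36y_{Largo} − y_{Largo}².
∂π/∂y_{Largo} = 67 − 4y_{Largo} − y_{Kora} = 0, so y_{Largo} = 16.75 − 0.25y_{Kora}.
At y_{Kora} = 8: y_{Largo} = 16.75 − 0.25·8 = 14.75.

14.75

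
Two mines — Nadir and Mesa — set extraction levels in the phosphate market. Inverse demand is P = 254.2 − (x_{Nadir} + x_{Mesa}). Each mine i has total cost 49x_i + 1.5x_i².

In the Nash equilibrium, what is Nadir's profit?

Mine Nadir's profit: π = x_{Nadir}(254.2 − (x_{Nadir} + x_{Mesa})) − 49x_{Nadir} − 1.5x_{Nadir}².
∂π/∂x_{Nadir} = 205.2 − 5x_{Nadir} − x_{Mesa} = 0, so x_{Nadir} = 41.04 − 0.2x_{Mesa}.
By symmetry x_{Mesa} = x_{Nadir}; substituting into the reaction function, 1.2x_{Nadir} = 41.04 and x_{Nadir} = 34.2.
Price P = 254.2 − 68.4 = 185.8.
Nadir's profit: (185.8 − 49)·34.2 − 1.5(34.2)² = 2924.1.

2924.1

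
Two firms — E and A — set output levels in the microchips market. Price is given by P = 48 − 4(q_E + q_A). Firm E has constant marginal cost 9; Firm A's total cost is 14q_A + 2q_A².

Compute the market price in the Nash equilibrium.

25.6

Firm E's profit: π = q_E(48 − 4(q_E + q_A)) − 9q_E.
∂π/∂q_E = 39 − 8q_E − 4q_A = 0, so q_E = 4.875 − 0.5q_A.
For A: ∂π/∂q_A = 34 − 12q_A − 4q_E = 0 ⇒ q_A = 17/6 − (1/3)q_E.
Plugging q_A into E's best response: q_E = 4.875 − 0.5(17/6 − (1/3)q_E) ⇒ (5/6)q_E = 83/24, so q_E = 4.15.
Then q_A = 17/6 − (1/3)·4.15 = 1.45.
Equilibrium price: P = 48 − 4·5.6 = 25.6.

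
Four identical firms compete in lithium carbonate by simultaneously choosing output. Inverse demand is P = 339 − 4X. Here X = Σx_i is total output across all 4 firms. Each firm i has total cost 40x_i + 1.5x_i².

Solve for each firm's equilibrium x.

13

A representative firm's profit is π_i = x_i(339 − 4X) − 40x_i − 1.5x_i², with X = x_i + Σ_{j≠i} x_j.
First-order condition: 299 − 11x_i − 4Σ_{j≠i} x_j = 0.
Imposing symmetry (x_j = x for all j) turns Σ_{j≠i} x_j into 3x, so 299 = 23x and x = 13.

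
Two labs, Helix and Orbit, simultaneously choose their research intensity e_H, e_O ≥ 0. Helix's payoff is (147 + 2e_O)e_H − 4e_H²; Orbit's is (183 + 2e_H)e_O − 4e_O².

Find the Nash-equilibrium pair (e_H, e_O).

25.7, 29.3

Expanding Helix's payoff: 147e_H + 2e_Oe_H − 4e_H².
∂π/∂e_H = 147 + 2e_O − 8e_H = 0, so e_H = 18.375 + 0.25e_O.
Likewise for Orbit: e_O = 22.875 + 0.25e_H.
Plugging e_O into Helix's best response: e_H = 18.375 + 0.25(22.875 + 0.25e_H) ⇒ 0.9375e_H = 771/32, so e_H = 25.7.
Then e_O = 22.875 + 0.25·25.7 = 29.3.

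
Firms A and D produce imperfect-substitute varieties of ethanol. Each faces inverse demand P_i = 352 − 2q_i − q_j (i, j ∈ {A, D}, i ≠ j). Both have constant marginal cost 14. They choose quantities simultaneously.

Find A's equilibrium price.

Firm A's profit: π = q_A(352 − 2q_A − q_D) − 14q_A.
∂π/∂q_A = 338 − 4q_A − q_D = 0 ⇒ q_A = 84.5 − 0.25q_D.
By symmetry q_D = q_A; substituting into the reaction function, 1.25q_A = 84.5 and q_A = 67.6.
P_A = 352 − 2·67.6 − 67.6 = 149.2.

149.2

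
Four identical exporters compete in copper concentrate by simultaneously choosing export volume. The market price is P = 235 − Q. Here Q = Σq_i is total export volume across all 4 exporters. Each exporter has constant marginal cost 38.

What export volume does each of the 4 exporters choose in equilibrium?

A representative exporter's profit is π_i = q_i(235 − Q) − 38q_i, with Q = q_i + Σ_{j≠i} q_j.
First-order condition: 197 − 2q_i − Σ_{j≠i} q_j = 0.
In a symmetric equilibrium every exporter chooses the same q, so Σ_{j≠i} q_j = 3q. The condition becomes 197 − 5q = 0, giving q = 197/5 = 39.4.

39.4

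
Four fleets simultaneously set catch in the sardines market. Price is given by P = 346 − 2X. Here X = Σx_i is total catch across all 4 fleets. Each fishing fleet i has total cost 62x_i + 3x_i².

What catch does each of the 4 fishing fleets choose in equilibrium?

17.75

A representative fishing fleet's profit is π_i = x_i(346 − 2X) − 62x_i − 3x_i², with X = x_i + Σ_{j≠i} x_j.
First-order condition: 284 − 10x_i − 2Σ_{j≠i} x_j = 0.
Imposing symmetry (x_j = x for all j) turns Σ_{j≠i} x_j into 3x, so 284 = 16x and x = 17.75.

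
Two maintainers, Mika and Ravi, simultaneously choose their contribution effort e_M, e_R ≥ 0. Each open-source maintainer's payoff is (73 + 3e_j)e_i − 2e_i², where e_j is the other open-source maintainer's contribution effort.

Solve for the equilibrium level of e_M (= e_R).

Mika's payoff is (73 + 3e_R)e_M − 2e_M².
∂π/∂e_M = 73 + 3e_R − 4e_M = 0, so e_M = 18.25 + 0.75e_R.
Setting e_M = e_R in the reaction function: e_M = 18.25 + 0.75e_M, so e_M = 18.25 / 0.25 = 73.

73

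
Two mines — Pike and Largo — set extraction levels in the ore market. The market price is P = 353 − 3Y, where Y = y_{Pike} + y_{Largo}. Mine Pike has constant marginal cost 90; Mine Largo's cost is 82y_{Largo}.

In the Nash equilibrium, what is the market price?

Mine Pike's profit: π = y_{Pike}(353 − 3(y_{Pike} + y_{Largo})) − 90y_{Pike}.
∂π/∂y_{Pike} = 263 − 6y_{Pike} − 3y_{Largo} = 0, so y_{Pike} = 263/6 − 0.5y_{Largo}.
By the same steps for Largo: y_{Largo} = 271/6 − 0.5y_{Pike}.
Substituting the second reaction function into the first: y_{Pike} = 263/6 − 0.5(271/6 − 0.5y_{Pike}), which gives 0.75y_{Pike} = 21.25 ⇒ y_{Pike} = 85/3.
Then y_{Largo} = 271/6 − 0.5·(85/3) = 31.
Equilibrium price: P = 353 − 3·(178/3) = 175.

175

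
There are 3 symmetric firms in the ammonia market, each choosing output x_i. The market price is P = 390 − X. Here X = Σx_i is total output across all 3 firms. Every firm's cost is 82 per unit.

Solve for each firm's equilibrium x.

A representative firm's profit is π_i = x_i(390 − X) − 82x_i, with X = x_i + Σ_{j≠i} x_j.
First-order condition: 308 − 2x_i − Σ_{j≠i} x_j = 0.
With identical firms, set every x_j = x: then 308 − 2x − 2x = 0, i.e. x = 308/4 = 77.

77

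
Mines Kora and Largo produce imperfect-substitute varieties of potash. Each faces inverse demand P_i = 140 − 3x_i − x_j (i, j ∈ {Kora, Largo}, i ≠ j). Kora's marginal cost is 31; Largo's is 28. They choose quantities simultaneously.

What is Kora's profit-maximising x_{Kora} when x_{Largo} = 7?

17

Mine Kora's profit: π = x_{Kora}(140 − 3x_{Kora} − x_{Largo}) − 31x_{Kora}.
∂π/∂x_{Kora} = 109 − 6x_{Kora} − x_{Largo} = 0 ⇒ x_{Kora} = 109/6 − (1/6)x_{Largo}.
At x_{Largo} = 7: x_{Kora} = 109/6 − (1/6)·7 = 17.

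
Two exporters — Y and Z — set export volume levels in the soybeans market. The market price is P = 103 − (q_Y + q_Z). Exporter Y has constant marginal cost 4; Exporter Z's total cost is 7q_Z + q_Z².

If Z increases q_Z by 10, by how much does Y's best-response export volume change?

-5

Exporter Y's profit: π = q_Y(103 − (q_Y + q_Z)) − 4q_Y.
∂π/∂q_Y = 99 − 2q_Y − q_Z = 0, so q_Y = 49.5 − 0.5q_Z.
The reaction-function slope is −0.5, so a 10-unit rise in q_Z moves q_Y by −0.5 × 10 = −5. Y's best response falls — the actions are strategic substitutes.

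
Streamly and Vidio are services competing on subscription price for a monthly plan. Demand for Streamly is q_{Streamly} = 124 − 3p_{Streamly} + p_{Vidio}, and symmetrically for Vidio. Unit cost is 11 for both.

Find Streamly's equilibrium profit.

1248.48

Streamly's profit: π = (p_{Streamly} − 11)(124 − 3p_{Streamly} + p_{Vidio}).
∂π/∂p_{Streamly} = 157 − 6p_{Streamly} + p_{Vidio} = 0 ⇒ p_{Streamly} = 157/6 + (1/6)p_{Vidio}.
The game is symmetric, so in equilibrium p_{Vidio} = p_{Streamly}: the reaction function gives (5/6)p_{Streamly} = 157/6, hence p_{Streamly} = 31.4.
q_{Streamly} = 124 − 3·31.4 + 31.4 = 61.2.
Profit = (31.4 − 11)·61.2 = 1248.48.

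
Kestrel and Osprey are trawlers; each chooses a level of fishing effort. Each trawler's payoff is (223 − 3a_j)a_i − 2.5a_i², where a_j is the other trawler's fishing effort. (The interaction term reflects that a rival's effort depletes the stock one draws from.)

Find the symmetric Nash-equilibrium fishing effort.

27.875

Kestrel's payoff is (223 − 3a_O)a_K − 2.5a_K².
∂π/∂a_K = 223 − 3a_O − 5a_K = 0, so a_K = 44.6 − 0.6a_O.
Setting a_K = a_O in the reaction function: a_K = 44.6 − 0.6a_K, so a_K = 44.6 / 1.6 = 27.875.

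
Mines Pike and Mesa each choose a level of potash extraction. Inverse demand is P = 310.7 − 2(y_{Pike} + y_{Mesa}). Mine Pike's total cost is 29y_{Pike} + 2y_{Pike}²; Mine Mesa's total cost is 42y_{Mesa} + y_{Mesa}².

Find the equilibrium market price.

Mine Pike's profit: π = y_{Pike}(310.7 − 2(y_{Pike} + y_{Mesa})) − 29y_{Pike} − 2y_{Pike}².
∂π/∂y_{Pike} = 281.7 − 8y_{Pike} − 2y_{Mesa} = 0, so y_{Pike} = 35.2125 − 0.25y_{Mesa}.
For Mesa: ∂π/∂y_{Mesa} = 268.7 − 6y_{Mesa} − 2y_{Pike} = 0 ⇒ y_{Mesa} = 2687/60 − (1/3)y_{Pike}.
Plugging y_{Mesa} into Pike's best response: y_{Pike} = 35.2125 − 0.25(2687/60 − (1/3)y_{Pike}) ⇒ (11/12)y_{Pike} = 1441/60, so y_{Pike} = 26.2.
Then y_{Mesa} = 2687/60 − (1/3)·26.2 = 36.05.
Equilibrium price: P = 310.7 − 2·62.25 = 186.2.

186.2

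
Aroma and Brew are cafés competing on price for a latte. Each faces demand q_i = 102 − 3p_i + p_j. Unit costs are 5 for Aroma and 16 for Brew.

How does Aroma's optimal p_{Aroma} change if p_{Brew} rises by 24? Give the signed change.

4

Aroma's profit: π = (p_{Aroma} − 5)(102 − 3p_{Aroma} + p_{Brew}).
∂π/∂p_{Aroma} = 117 − 6p_{Aroma} + p_{Brew} = 0 ⇒ p_{Aroma} = 19.5 + (1/6)p_{Brew}.
The reaction-function slope is 1/6, so a 24-unit rise in p_{Brew} moves p_{Aroma} by 1/6 × 24 = 4. Aroma's best response rises — the actions are strategic complements.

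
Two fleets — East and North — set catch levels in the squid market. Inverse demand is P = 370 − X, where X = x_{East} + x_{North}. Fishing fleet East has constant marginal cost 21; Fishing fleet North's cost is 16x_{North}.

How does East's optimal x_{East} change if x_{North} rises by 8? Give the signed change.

Fishing fleet East's profit: π = x_{East}(370 − (x_{East} + x_{North})) − 21x_{East}.
∂π/∂x_{East} = 349 − 2x_{East} − x_{North} = 0, so x_{East} = 174.5 − 0.5x_{North}.
The reaction-function slope is −0.5, so an 8-unit rise in x_{North} moves x_{East} by −0.5 × 8 = −4. East's best response falls — the actions are strategic substitutes.

-4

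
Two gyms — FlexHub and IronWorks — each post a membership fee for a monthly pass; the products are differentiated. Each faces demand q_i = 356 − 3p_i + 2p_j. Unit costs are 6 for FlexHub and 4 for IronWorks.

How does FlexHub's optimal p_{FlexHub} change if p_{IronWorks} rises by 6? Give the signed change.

FlexHub's profit: π = (p_{FlexHub} − 6)(356 − 3p_{FlexHub} + 2p_{IronWorks}).
∂π/∂p_{FlexHub} = 374 − 6p_{FlexHub} + 2p_{IronWorks} = 0 ⇒ p_{FlexHub} = 187/3 + (1/3)p_{IronWorks}.
The reaction-function slope is 1/3, so a 6-unit rise in p_{IronWorks} moves p_{FlexHub} by 1/3 × 6 = 2. FlexHub's best response rises — the actions are strategic complements.

2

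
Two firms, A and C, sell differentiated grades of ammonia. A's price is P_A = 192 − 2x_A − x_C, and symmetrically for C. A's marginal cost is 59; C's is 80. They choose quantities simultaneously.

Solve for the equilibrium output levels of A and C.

28, 21

Firm A's profit: π = x_A(192 − 2x_A − x_C) − 59x_A.
∂π/∂x_A = 133 − 4x_A − x_C = 0 ⇒ x_A = 33.25 − 0.25x_C.
Similarly x_C = 28 − 0.25x_A.
Plugging x_C into A's best response: x_A = 33.25 − 0.25(28 − 0.25x_A) ⇒ 0.9375x_A = 26.25, so x_A = 28.
Then x_C = 28 − 0.25·28 = 21.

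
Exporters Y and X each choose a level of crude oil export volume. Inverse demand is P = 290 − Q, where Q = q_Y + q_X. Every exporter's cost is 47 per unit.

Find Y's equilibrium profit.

6561

Exporter Y's profit: π = q_Y(290 − (q_Y + q_X)) − 47q_Y.
∂π/∂q_Y = 243 − 2q_Y − q_X = 0, so q_Y = 121.5 − 0.5q_X.
By symmetry q_X = q_Y; substituting into the reaction function, 1.5q_Y = 121.5 and q_Y = 81.
Price P = 290 − 162 = 128.
Y's profit: (128 − 47)·81 = 6561.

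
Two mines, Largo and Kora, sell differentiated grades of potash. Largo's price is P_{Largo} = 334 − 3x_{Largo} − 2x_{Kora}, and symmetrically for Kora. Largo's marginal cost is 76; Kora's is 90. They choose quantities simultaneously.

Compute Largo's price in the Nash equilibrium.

Mine Largo's profit: π = x_{Largo}(334 − 3x_{Largo} − 2x_{Kora}) − 76x_{Largo}.
∂π/∂x_{Largo} = 258 − 6x_{Largo} − 2x_{Kora} = 0 ⇒ x_{Largo} = 43 − (1/3)x_{Kora}.
Similarly x_{Kora} = 122/3 − (1/3)x_{Largo}.
Plugging x_{Kora} into Largo's best response: x_{Largo} = 43 − (1/3)(122/3 − (1/3)x_{Largo}) ⇒ (8/9)x_{Largo} = 265/9, so x_{Largo} = 33.125.
Then x_{Kora} = 122/3 − (1/3)·33.125 = 29.625.
P_{Largo} = 334 − 3·33.125 − 2·29.625 = 175.375.

175.375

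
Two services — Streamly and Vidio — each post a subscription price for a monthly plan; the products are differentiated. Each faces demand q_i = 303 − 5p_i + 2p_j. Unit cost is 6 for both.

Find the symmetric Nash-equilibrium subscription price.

41.625

Streamly's profit: π = (p_{Streamly} − 6)(303 − 5p_{Streamly} + 2p_{Vidio}).
∂π/∂p_{Streamly} = 333 − 10p_{Streamly} + 2p_{Vidio} = 0 ⇒ p_{Streamly} = 33.3 + 0.2p_{Vidio}.
By symmetry p_{Vidio} = p_{Streamly}; substituting into the reaction function, 0.8p_{Streamly} = 33.3 and p_{Streamly} = 41.625.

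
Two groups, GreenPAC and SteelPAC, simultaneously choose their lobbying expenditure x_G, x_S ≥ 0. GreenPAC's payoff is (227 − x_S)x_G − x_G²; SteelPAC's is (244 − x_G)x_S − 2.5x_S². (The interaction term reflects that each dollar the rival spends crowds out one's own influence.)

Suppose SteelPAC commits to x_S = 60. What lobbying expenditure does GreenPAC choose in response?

83.5

Expanding GreenPAC's payoff: 227x_G − x_Sx_G − x_G².
∂π/∂x_G = 227 − x_S − 2x_G = 0, so x_G = 113.5 − 0.5x_S.
At x_S = 60: x_G = 113.5 − 0.5·60 = 83.5.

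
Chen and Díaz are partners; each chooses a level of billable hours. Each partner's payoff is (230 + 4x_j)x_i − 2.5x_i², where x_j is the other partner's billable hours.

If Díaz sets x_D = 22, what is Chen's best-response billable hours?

63.6

Chen's payoff is (230 + 4x_D)x_C − 2.5x_C².
∂π/∂x_C = 230 + 4x_D − 5x_C = 0, so x_C = 46 + 0.8x_D.
At x_D = 22: x_C = 46 + 0.8·22 = 63.6.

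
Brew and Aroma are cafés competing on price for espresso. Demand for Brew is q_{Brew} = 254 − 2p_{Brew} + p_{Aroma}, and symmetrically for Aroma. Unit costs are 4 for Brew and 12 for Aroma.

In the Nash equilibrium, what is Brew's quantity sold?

168.8

Brew's profit: π = (p_{Brew} − 4)(254 − 2p_{Brew} + p_{Aroma}).
∂π/∂p_{Brew} = 262 − 4p_{Brew} + p_{Aroma} = 0 ⇒ p_{Brew} = 65.5 + 0.25p_{Aroma}.
Similarly p_{Aroma} = 69.5 + 0.25p_{Brew}.
Plugging p_{Aroma} into Brew's best response: p_{Brew} = 65.5 + 0.25(69.5 + 0.25p_{Brew}) ⇒ 0.9375p_{Brew} = 82.875, so p_{Brew} = 88.4.
Then p_{Aroma} = 69.5 + 0.25·88.4 = 91.6.
q_{Brew} = 254 − 2·88.4 + 91.6 = 168.8.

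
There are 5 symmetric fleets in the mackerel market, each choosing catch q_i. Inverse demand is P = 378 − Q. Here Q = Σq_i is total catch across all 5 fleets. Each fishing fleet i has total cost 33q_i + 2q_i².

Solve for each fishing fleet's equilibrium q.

A representative fishing fleet's profit is π_i = q_i(378 − Q) − 33q_i − 2q_i², with Q = q_i + Σ_{j≠i} q_j.
First-order condition: 345 − 6q_i − Σ_{j≠i} q_j = 0.
In a symmetric equilibrium every fishing fleet chooses the same q, so Σ_{j≠i} q_j = 4q. The condition becomes 345 − 10q = 0, giving q = 345/10 = 34.5.

34.5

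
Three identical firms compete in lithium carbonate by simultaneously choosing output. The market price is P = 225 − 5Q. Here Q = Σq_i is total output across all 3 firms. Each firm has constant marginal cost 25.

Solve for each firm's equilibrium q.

A representative firm's profit is π_i = q_i(225 − 5Q) − 25q_i, with Q = q_i + Σ_{j≠i} q_j.
First-order condition: 200 − 10q_i − 5Σ_{j≠i} q_j = 0.
With identical firms, set every q_j = q: then 200 − 10q − 10q = 0, i.e. q = 200/20 = 10.

10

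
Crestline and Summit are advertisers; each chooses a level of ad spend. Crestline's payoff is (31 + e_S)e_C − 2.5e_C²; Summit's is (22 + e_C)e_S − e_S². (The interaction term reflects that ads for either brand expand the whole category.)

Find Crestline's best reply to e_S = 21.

Expanding Crestline's payoff: 31e_C + e_Se_C − 2.5e_C².
∂π/∂e_C = 31 + e_S − 5e_C = 0, so e_C = 6.2 + 0.2e_S.
At e_S = 21: e_C = 6.2 + 0.2·21 = 10.4.

10.4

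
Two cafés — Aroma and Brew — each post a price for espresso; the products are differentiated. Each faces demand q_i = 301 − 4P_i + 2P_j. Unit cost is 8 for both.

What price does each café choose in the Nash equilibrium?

55.5

Aroma's profit: π = (P_{Aroma} − 8)(301 − 4P_{Aroma} + 2P_{Brew}).
∂π/∂P_{Aroma} = 333 − 8P_{Aroma} + 2P_{Brew} = 0 ⇒ P_{Aroma} = 41.625 + 0.25P_{Brew}.
Setting P_{Aroma} = P_{Brew} in the reaction function: P_{Aroma} = 41.625 + 0.25P_{Aroma}, so P_{Aroma} = 41.625 / 0.75 = 55.5.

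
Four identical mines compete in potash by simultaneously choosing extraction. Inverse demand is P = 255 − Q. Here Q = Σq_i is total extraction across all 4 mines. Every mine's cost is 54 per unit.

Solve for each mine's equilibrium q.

40.2

A representative mine's profit is π_i = q_i(255 − Q) − 54q_i, with Q = q_i + Σ_{j≠i} q_j.
First-order condition: 201 − 2q_i − Σ_{j≠i} q_j = 0.
In a symmetric equilibrium every mine chooses the same q, so Σ_{j≠i} q_j = 3q. The condition becomes 201 − 5q = 0, giving q = 201/5 = 40.2.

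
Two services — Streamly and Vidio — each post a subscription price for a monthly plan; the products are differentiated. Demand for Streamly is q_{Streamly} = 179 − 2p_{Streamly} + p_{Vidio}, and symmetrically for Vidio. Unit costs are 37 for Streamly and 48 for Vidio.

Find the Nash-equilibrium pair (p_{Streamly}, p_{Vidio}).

Streamly's profit: π = (p_{Streamly} − 37)(179 − 2p_{Streamly} + p_{Vidio}).
∂π/∂p_{Streamly} = 253 − 4p_{Streamly} + p_{Vidio} = 0 ⇒ p_{Streamly} = 63.25 + 0.25p_{Vidio}.
Similarly p_{Vidio} = 68.75 + 0.25p_{Streamly}.
Substituting the second reaction function into the first: p_{Streamly} = 63.25 + 0.25(68.75 + 0.25p_{Streamly}), which gives 0.9375p_{Streamly} = 80.4375 ⇒ p_{Streamly} = 85.8.
Then p_{Vidio} = 68.75 + 0.25·85.8 = 90.2.

85.8, 90.2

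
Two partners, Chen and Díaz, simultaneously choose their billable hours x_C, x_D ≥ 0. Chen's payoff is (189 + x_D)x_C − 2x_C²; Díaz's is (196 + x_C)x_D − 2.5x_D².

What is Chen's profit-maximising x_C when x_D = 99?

Expanding Chen's payoff: 189x_C + x_Dx_C − 2x_C².
∂π/∂x_C = 189 + x_D − 4x_C = 0, so x_C = 47.25 + 0.25x_D.
At x_D = 99: x_C = 47.25 + 0.25·99 = 72.

72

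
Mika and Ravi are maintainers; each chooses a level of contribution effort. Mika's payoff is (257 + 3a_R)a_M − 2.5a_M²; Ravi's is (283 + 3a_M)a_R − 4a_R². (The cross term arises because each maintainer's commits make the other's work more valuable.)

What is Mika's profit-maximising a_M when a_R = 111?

118

Expanding Mika's payoff: 257a_M + 3a_Ra_M − 2.5a_M².
∂π/∂a_M = 257 + 3a_R − 5a_M = 0, so a_M = 51.4 + 0.6a_R.
At a_R = 111: a_M = 51.4 + 0.6·111 = 118.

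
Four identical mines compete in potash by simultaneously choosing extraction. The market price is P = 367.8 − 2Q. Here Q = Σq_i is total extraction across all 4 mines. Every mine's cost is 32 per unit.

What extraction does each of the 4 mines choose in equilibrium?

A representative mine's profit is π_i = q_i(367.8 − 2Q) − 32q_i, with Q = q_i + Σ_{j≠i} q_j.
First-order condition: 335.8 − 4q_i − 2Σ_{j≠i} q_j = 0.
In a symmetric equilibrium every mine chooses the same q, so Σ_{j≠i} q_j = 3q. The condition becomes 335.8 − 10q = 0, giving q = 335.8/10 = 33.58.

33.58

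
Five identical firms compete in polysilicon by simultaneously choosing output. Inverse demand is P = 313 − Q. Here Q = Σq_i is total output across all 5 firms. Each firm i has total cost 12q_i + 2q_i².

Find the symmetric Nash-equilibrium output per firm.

30.1

A representative firm's profit is π_i = q_i(313 − Q) − 12q_i − 2q_i², with Q = q_i + Σ_{j≠i} q_j.
First-order condition: 301 − 6q_i − Σ_{j≠i} q_j = 0.
With identical firms, set every q_j = q: then 301 − 6q − 4q = 0, i.e. q = 301/10 = 30.1.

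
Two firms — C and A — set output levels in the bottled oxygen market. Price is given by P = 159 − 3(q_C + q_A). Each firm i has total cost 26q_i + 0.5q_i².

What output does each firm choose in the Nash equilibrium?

Firm C's profit: π = q_C(159 − 3(q_C + q_A)) − 26q_C − 0.5q_C².
∂π/∂q_C = 133 − 7q_C − 3q_A = 0, so q_C = 19 − (3/7)q_A.
By symmetry q_A = q_C; substituting into the reaction function, (10/7)q_C = 19 and q_C = 13.3.

13.3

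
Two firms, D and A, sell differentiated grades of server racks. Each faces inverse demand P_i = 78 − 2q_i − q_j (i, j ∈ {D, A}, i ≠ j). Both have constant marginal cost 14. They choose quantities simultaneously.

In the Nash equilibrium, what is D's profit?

327.68

Firm D's profit: π = q_D(78 − 2q_D − q_A) − 14q_D.
∂π/∂q_D = 64 − 4q_D − q_A = 0 ⇒ q_D = 16 − 0.25q_A.
By symmetry q_A = q_D; substituting into the reaction function, 1.25q_D = 16 and q_D = 12.8.
P_D = 78 − 2·12.8 − 12.8 = 39.6.
Profit = (39.6 − 14)·12.8 = 327.68.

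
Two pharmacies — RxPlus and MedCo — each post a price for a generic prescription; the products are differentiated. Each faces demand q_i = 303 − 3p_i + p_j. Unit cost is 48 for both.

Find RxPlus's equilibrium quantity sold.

124.2

RxPlus's profit: π = (p_{RxPlus} − 48)(303 − 3p_{RxPlus} + p_{MedCo}).
∂π/∂p_{RxPlus} = 447 − 6p_{RxPlus} + p_{MedCo} = 0 ⇒ p_{RxPlus} = 74.5 + (1/6)p_{MedCo}.
Setting p_{RxPlus} = p_{MedCo} in the reaction function: p_{RxPlus} = 74.5 + (1/6)p_{RxPlus}, so p_{RxPlus} = 74.5 / (5/6) = 89.4.
q_{RxPlus} = 303 − 3·89.4 + 89.4 = 124.2.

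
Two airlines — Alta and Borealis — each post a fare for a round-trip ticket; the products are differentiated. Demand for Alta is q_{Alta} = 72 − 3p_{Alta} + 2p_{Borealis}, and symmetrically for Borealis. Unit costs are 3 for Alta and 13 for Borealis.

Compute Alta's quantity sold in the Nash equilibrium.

Alta's profit: π = (p_{Alta} − 3)(72 − 3p_{Alta} + 2p_{Borealis}).
∂π/∂p_{Alta} = 81 − 6p_{Alta} + 2p_{Borealis} = 0 ⇒ p_{Alta} = 13.5 + (1/3)p_{Borealis}.
Similarly p_{Borealis} = 18.5 + (1/3)p_{Alta}.
Substituting the second reaction function into the first: p_{Alta} = 13.5 + (1/3)(18.5 + (1/3)p_{Alta}), which gives (8/9)p_{Alta} = 59/3 ⇒ p_{Alta} = 22.125.
Then p_{Borealis} = 18.5 + (1/3)·22.125 = 25.875.
q_{Alta} = 72 − 3·22.125 + 2·25.875 = 57.375.

57.375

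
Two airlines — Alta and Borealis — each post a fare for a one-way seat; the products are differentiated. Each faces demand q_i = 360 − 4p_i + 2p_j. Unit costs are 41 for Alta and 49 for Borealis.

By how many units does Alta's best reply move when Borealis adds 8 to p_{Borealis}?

2

Alta's profit: π = (p_{Alta} − 41)(360 − 4p_{Alta} + 2p_{Borealis}).
∂π/∂p_{Alta} = 524 − 8p_{Alta} + 2p_{Borealis} = 0 ⇒ p_{Alta} = 65.5 + 0.25p_{Borealis}.
The reaction-function slope is 0.25, so an 8-unit rise in p_{Borealis} moves p_{Alta} by 0.25 × 8 = 2. Alta's best response rises — the actions are strategic complements.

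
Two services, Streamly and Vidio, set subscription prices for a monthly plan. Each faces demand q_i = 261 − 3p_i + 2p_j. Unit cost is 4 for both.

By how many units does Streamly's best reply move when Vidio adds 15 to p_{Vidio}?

Streamly's profit: π = (p_{Streamly} − 4)(261 − 3p_{Streamly} + 2p_{Vidio}).
∂π/∂p_{Streamly} = 273 − 6p_{Streamly} + 2p_{Vidio} = 0 ⇒ p_{Streamly} = 45.5 + (1/3)p_{Vidio}.
The reaction-function slope is 1/3, so a 15-unit rise in p_{Vidio} moves p_{Streamly} by 1/3 × 15 = 5. Streamly's best response rises — the actions are strategic complements.

5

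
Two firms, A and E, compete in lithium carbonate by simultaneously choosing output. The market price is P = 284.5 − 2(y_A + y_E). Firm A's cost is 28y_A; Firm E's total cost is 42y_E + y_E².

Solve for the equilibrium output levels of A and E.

Firm A's profit: π = y_A(284.5 − 2(y_A + y_E)) − 28y_A.
∂π/∂y_A = 256.5 − 4y_A − 2y_E = 0, so y_A = 64.125 − 0.5y_E.
For E: ∂π/∂y_E = 242.5 − 6y_E − 2y_A = 0 ⇒ y_E = 485/12 − (1/3)y_A.
Plugging y_E into A's best response: y_A = 64.125 − 0.5(485/12 − (1/3)y_A) ⇒ (5/6)y_A = 527/12, so y_A = 52.7.
Then y_E = 485/12 − (1/3)·52.7 = 22.85.

52.7, 22.85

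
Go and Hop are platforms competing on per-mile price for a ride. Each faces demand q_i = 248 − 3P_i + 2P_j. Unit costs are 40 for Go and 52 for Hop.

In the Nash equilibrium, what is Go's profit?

Go's profit: π = (P_{Go} − 40)(248 − 3P_{Go} + 2P_{Hop}).
∂π/∂P_{Go} = 368 − 6P_{Go} + 2P_{Hop} = 0 ⇒ P_{Go} = 184/3 + (1/3)P_{Hop}.
Similarly P_{Hop} = 202/3 + (1/3)P_{Go}.
Plugging P_{Hop} into Go's best response: P_{Go} = 184/3 + (1/3)(202/3 + (1/3)P_{Go}) ⇒ (8/9)P_{Go} = 754/9, so P_{Go} = 94.25.
Then P_{Hop} = 202/3 + (1/3)·94.25 = 98.75.
q_{Go} = 248 − 3·94.25 + 2·98.75 = 162.75.
Profit = (94.25 − 40)·162.75 = 8829.1875.

8829.1875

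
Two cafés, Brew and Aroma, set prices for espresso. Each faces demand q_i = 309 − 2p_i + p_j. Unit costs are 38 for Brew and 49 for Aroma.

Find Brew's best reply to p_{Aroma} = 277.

Brew's profit: π = (p_{Brew} − 38)(309 − 2p_{Brew} + p_{Aroma}).
∂π/∂p_{Brew} = 385 − 4p_{Brew} + p_{Aroma} = 0 ⇒ p_{Brew} = 96.25 + 0.25p_{Aroma}.
At p_{Aroma} = 277: p_{Brew} = 96.25 + 0.25·277 = 165.5.

165.5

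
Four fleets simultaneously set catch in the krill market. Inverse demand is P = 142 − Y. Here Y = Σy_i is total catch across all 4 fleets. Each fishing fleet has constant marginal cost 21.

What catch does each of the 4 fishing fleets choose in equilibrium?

A representative fishing fleet's profit is π_i = y_i(142 − Y) − 21y_i, with Y = y_i + Σ_{j≠i} y_j.
First-order condition: 121 − 2y_i − Σ_{j≠i} y_j = 0.
With identical fishing fleets, set every y_j = y: then 121 − 2y − 3y = 0, i.e. y = 121/5 = 24.2.

24.2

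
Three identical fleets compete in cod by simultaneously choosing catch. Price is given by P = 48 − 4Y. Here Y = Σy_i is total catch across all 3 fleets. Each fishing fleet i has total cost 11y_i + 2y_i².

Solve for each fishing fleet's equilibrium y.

1.85

A representative fishing fleet's profit is π_i = y_i(48 − 4Y) − 11y_i − 2y_i², with Y = y_i + Σ_{j≠i} y_j.
First-order condition: 37 − 12y_i − 4Σ_{j≠i} y_j = 0.
Imposing symmetry (y_j = y for all j) turns Σ_{j≠i} y_j into 2y, so 37 = 20y and y = 1.85.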